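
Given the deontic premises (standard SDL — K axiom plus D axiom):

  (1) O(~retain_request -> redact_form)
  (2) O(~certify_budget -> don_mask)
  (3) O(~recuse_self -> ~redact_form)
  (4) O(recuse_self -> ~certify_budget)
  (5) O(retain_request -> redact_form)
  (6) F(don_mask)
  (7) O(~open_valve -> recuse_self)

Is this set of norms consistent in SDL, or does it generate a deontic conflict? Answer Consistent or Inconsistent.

Premises 1 and 5 cover both cases: O(~retain_request -> redact_form) and O(retain_request -> redact_form). Since ~retain_request ∨ retain_request is a tautology, O(redact_form) follows.
The contrapositive of premise 3 (O(~recuse_self -> ~redact_form)) is O(redact_form -> recuse_self), and O(redact_form) is already established, so O(recuse_self).
From O(recuse_self) and premise 4, O(recuse_self -> ~certify_budget), we obtain O(~certify_budget).
From O(~certify_budget) and premise 2, O(~certify_budget -> don_mask), we obtain O(don_mask).
Yet premise 6 is F(don_mask), i.e. O(~don_mask).
We now have both O(don_mask) and O(~don_mask) — don_mask is simultaneously obligatory and forbidden, violating the D-axiom.

Inconsistent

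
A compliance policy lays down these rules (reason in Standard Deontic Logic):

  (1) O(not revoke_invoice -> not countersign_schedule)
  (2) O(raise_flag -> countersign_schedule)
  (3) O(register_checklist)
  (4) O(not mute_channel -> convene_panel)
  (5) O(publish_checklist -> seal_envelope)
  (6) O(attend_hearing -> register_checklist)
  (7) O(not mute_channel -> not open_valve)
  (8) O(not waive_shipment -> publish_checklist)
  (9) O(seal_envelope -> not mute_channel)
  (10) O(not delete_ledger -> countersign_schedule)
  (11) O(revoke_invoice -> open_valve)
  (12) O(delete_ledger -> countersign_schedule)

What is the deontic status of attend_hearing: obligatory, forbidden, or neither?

Premise 6 is O(attend_hearing -> register_checklist); even if O(register_checklist) held, inferring O(attend_hearing) would be affirming the consequent — invalid.
No premise or chain of K-axiom applications forces O(attend_hearing), and none forces O(not attend_hearing). So attend_hearing is neither obligatory nor forbidden under these norms.

Neither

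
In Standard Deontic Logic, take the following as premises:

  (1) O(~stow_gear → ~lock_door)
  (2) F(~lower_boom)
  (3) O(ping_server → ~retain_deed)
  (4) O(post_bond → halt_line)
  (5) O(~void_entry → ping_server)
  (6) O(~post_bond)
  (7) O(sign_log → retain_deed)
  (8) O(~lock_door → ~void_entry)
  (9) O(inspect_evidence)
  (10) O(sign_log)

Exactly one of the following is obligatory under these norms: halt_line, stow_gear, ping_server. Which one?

stow_gear

From premise 10 we have O(sign_log).
Premise 7 is O(sign_log → retain_deed); since O(sign_log), deontic closure gives O(retain_deed).
The contrapositive of premise 3 (O(ping_server → ~retain_deed)) is O(retain_deed → ~ping_server), and O(retain_deed) is already established, so O(~ping_server).
Premise 5 is O(~void_entry → ping_server); contrapositively O(~ping_server → void_entry). Since O(~ping_server) holds, K gives O(void_entry).
Premise 8 is O(~lock_door → ~void_entry); contrapositively O(void_entry → lock_door). Since O(void_entry) holds, K gives O(lock_door).
Premise 1, O(~stow_gear → ~lock_door), contraposes to O(lock_door → stow_gear); with O(lock_door) we get O(stow_gear).
So O(stow_gear) holds — stow_gear is obligatory. None of the other listed options is made obligatory by any chain of premises.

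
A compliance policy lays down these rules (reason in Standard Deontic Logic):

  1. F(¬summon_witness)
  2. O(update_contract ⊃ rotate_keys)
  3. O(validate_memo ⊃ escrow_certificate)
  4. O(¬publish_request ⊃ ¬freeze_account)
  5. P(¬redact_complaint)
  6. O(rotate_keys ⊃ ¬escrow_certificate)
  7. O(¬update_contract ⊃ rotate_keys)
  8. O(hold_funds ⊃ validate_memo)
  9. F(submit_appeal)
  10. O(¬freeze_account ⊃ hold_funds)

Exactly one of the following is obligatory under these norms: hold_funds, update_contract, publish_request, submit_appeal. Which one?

publish_request

Premises 2 and 7 cover both cases: O(update_contract ⊃ rotate_keys) and O(¬update_contract ⊃ rotate_keys). Since update_contract ∨ ¬update_contract is a tautology, O(rotate_keys) follows.
Premise 6 is O(rotate_keys ⊃ ¬escrow_certificate); since O(rotate_keys), deontic closure gives O(¬escrow_certificate).
Premise 3, O(validate_memo ⊃ escrow_certificate), contraposes to O(¬escrow_certificate ⊃ ¬validate_memo); with O(¬escrow_certificate) we get O(¬validate_memo).
Premise 8, O(hold_funds ⊃ validate_memo), contraposes to O(¬validate_memo ⊃ ¬hold_funds); with O(¬validate_memo) we get O(¬hold_funds).
Premise 10, O(¬freeze_account ⊃ hold_funds), contraposes to O(¬hold_funds ⊃ freeze_account); with O(¬hold_funds) we get O(freeze_account).
The contrapositive of premise 4 (O(¬publish_request ⊃ ¬freeze_account)) is O(freeze_account ⊃ publish_request), and O(freeze_account) is already established, so O(publish_request).
So O(publish_request) holds — publish_request is obligatory. None of the other listed options is made obligatory by any chain of premises.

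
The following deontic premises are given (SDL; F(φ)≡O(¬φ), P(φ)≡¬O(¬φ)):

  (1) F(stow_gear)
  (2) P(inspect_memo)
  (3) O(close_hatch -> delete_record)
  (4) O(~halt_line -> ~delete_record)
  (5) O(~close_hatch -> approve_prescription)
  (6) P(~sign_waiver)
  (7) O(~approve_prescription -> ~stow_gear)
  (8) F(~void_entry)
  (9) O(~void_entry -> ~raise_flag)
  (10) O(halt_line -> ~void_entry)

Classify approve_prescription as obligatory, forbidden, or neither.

Obligatory

Premise 8 is F(~void_entry), i.e. O(void_entry).
The contrapositive of premise 10 (O(halt_line -> ~void_entry)) is O(void_entry -> ~halt_line), and O(void_entry) is already established, so O(~halt_line).
Applying K to premise 4 (O(~halt_line -> ~delete_record)) and O(~halt_line) yields O(~delete_record).
The contrapositive of premise 3 (O(close_hatch -> delete_record)) is O(~delete_record -> ~close_hatch), and O(~delete_record) is already established, so O(~close_hatch).
From O(~close_hatch) and premise 5, O(~close_hatch -> approve_prescription), we obtain O(approve_prescription).
Premises 1, 2, 6, 7, 9 do not contribute to this derivation.
Hence approve_prescription is obligatory.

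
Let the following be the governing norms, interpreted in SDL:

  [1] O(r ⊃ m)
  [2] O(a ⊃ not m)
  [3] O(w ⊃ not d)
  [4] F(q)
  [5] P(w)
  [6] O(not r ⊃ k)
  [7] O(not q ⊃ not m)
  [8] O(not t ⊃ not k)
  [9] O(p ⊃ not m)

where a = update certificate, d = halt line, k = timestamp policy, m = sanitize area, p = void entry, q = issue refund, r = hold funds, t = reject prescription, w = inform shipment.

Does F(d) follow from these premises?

No

Premise 3 is O(w ⊃ not d), but O(w) is not derivable from the premises (the permission P(w) asserts only not O(not w), not O(w)), so it does not yield O(not d).
No other premise forces O(not d). An ideal world satisfying every premise can still have d true, so F(d) is not derivable.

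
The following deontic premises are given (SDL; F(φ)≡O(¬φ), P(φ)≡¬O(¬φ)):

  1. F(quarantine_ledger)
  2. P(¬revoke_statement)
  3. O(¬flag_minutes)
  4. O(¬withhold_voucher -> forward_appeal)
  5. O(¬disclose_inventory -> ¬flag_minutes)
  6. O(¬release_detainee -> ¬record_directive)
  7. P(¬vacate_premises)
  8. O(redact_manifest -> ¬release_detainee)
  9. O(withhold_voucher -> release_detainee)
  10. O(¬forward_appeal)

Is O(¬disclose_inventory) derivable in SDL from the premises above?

Premise 5 is O(¬disclose_inventory -> ¬flag_minutes); even if O(¬flag_minutes) held, inferring O(¬disclose_inventory) would be affirming the consequent — invalid.
No other premise forces O(¬disclose_inventory). An ideal world satisfying every premise can still have ¬disclose_inventory false, so O(¬disclose_inventory) is not derivable.

No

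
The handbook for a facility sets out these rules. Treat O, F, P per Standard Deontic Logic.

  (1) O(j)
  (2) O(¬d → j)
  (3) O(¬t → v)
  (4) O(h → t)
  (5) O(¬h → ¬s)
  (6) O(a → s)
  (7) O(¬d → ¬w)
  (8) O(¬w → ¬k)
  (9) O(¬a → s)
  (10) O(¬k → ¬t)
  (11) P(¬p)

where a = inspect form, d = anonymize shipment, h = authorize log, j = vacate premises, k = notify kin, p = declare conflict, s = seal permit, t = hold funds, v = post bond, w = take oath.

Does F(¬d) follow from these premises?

Yes

Premises 6 and 9 are O(a → s) and O(¬a → s); every ideal world satisfies a or ¬a, so in either case s holds — hence O(s).
The contrapositive of premise 5 (O(¬h → ¬s)) is O(s → h), and O(s) is already established, so O(h).
Applying K to premise 4 (O(h → t)) and O(h) yields O(t).
Premise 10 is O(¬k → ¬t); contrapositively O(t → k). Since O(t) holds, K gives O(k).
Premise 8 is O(¬w → ¬k); contrapositively O(k → w). Since O(k) holds, K gives O(w).
Premise 7 is O(¬d → ¬w); contrapositively O(w → d). Since O(w) holds, K gives O(d).
Premises 1, 2, 3, 11 do not contribute to this derivation.
So O(d) holds, i.e. F(¬d). The claim follows.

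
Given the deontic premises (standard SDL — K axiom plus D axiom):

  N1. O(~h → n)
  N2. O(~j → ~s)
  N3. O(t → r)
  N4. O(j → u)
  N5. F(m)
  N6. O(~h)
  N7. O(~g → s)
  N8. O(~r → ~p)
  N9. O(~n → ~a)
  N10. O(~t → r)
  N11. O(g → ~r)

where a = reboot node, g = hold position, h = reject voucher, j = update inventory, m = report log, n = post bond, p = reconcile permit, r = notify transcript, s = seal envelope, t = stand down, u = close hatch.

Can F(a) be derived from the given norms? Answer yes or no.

Premise 9 is O(~n → ~a), but O(~n) is not derivable from the premises, so it does not yield O(~a).
No other premise forces O(~a). An ideal world satisfying every premise can still have a true, so F(a) is not derivable.

No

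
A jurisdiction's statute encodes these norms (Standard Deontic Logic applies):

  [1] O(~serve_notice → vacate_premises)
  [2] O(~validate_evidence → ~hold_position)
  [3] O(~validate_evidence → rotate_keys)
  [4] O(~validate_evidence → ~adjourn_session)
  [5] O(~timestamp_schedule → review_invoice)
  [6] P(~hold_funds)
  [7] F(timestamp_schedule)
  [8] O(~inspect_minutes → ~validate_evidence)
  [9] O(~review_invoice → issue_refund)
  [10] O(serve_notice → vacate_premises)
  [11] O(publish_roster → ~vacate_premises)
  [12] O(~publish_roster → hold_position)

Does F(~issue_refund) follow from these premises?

No

Premise 9 is O(~review_invoice → issue_refund), but O(~review_invoice) is not derivable from the premises, so it does not yield O(issue_refund).
No other premise forces O(issue_refund). An ideal world satisfying every premise can still have ~issue_refund true, so F(~issue_refund) is not derivable.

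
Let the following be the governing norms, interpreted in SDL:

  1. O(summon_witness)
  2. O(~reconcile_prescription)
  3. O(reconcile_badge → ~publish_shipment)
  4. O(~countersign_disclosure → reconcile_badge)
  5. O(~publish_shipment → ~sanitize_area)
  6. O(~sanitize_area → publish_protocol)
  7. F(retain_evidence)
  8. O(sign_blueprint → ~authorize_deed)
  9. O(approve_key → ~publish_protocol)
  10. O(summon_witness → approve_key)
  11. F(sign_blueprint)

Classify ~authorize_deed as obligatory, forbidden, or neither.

Neither

Premise 8 is O(sign_blueprint → ~authorize_deed), but O(sign_blueprint) is not derivable from the premises, so it does not yield O(~authorize_deed).
No premise or chain of K-axiom applications forces O(~authorize_deed), and none forces O(authorize_deed). So ~authorize_deed is neither obligatory nor forbidden under these norms.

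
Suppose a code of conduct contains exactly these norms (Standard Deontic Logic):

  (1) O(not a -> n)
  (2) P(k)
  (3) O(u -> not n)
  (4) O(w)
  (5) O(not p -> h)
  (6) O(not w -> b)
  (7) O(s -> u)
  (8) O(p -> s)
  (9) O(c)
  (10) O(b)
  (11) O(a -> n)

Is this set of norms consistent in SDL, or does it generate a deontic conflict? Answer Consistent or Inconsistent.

Consistent

Premise 6 is O(not w -> b); even if O(b) held, inferring O(not w) would be affirming the consequent — invalid.
So O(not w) is not derivable, and the apparent clash with O(w) does not arise.
A world satisfying every obligation exists (e.g. a=false, b=true, c=true, h=true, k=false, n=true, p=false, s=false, u=false, w=true); no atom is both obligatory and forbidden, so the set is consistent.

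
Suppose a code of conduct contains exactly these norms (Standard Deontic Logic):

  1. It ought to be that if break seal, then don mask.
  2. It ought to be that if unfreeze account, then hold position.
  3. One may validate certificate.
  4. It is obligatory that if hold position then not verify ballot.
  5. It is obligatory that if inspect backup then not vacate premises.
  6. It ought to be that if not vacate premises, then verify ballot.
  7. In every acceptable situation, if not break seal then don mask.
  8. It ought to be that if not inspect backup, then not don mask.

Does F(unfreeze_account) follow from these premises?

Premises 7 and 1 are O(¬break_seal → don_mask) and O(break_seal → don_mask); every ideal world satisfies ¬break_seal or break_seal, so in either case don_mask holds — hence O(don_mask).
Premise 8 is O(¬inspect_backup → ¬don_mask); contrapositively O(don_mask → inspect_backup). Since O(don_mask) holds, K gives O(inspect_backup).
With premise 5, O(inspect_backup → ¬vacate_premises), the K-axiom yields O(¬vacate_premises).
Applying K to premise 6 (O(¬vacate_premises → verify_ballot)) and O(¬vacate_premises) yields O(verify_ballot).
Premise 4 is O(hold_position → ¬verify_ballot); contrapositively O(verify_ballot → ¬hold_position). Since O(verify_ballot) holds, K gives O(¬hold_position).
The contrapositive of premise 2 (O(unfreeze_account → hold_position)) is O(¬hold_position → ¬unfreeze_account), and O(¬hold_position) is already established, so O(¬unfreeze_account).
Premise 3 does not contribute to this derivation.
So O(¬unfreeze_account) holds, i.e. F(unfreeze_account). The claim follows.

Yes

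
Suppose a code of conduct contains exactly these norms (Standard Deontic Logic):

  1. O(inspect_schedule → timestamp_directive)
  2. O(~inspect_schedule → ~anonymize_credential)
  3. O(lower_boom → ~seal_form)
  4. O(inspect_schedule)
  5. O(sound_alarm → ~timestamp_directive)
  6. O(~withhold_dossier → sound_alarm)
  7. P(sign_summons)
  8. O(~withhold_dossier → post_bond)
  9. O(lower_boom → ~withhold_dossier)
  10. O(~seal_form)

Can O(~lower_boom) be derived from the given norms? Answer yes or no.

Yes

Premise 4 gives O(inspect_schedule).
Applying K to premise 1 (O(inspect_schedule → timestamp_directive)) and O(inspect_schedule) yields O(timestamp_directive).
Premise 5, O(sound_alarm → ~timestamp_directive), contraposes to O(timestamp_directive → ~sound_alarm); with O(timestamp_directive) we get O(~sound_alarm).
The contrapositive of premise 6 (O(~withhold_dossier → sound_alarm)) is O(~sound_alarm → withhold_dossier), and O(~sound_alarm) is already established, so O(withhold_dossier).
The contrapositive of premise 9 (O(lower_boom → ~withhold_dossier)) is O(withhold_dossier → ~lower_boom), and O(withhold_dossier) is already established, so O(~lower_boom).
Premises 2, 3, 7, 8, 10 do not contribute to this derivation.
So O(~lower_boom) follows.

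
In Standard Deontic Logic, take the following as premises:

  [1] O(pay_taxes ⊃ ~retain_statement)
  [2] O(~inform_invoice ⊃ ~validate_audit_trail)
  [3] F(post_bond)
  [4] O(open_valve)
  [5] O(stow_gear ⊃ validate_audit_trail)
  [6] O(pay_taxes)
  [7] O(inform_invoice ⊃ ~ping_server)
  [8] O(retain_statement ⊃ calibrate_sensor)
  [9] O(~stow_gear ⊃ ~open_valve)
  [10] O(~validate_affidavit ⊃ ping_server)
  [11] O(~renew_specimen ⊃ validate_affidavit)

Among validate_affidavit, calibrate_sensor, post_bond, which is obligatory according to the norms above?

From premise 4 we have O(open_valve).
Premise 9, O(~stow_gear ⊃ ~open_valve), contraposes to O(open_valve ⊃ stow_gear); with O(open_valve) we get O(stow_gear).
From O(stow_gear) and premise 5, O(stow_gear ⊃ validate_audit_trail), we obtain O(validate_audit_trail).
The contrapositive of premise 2 (O(~inform_invoice ⊃ ~validate_audit_trail)) is O(validate_audit_trail ⊃ inform_invoice), and O(validate_audit_trail) is already established, so O(inform_invoice).
Applying K to premise 7 (O(inform_invoice ⊃ ~ping_server)) and O(inform_invoice) yields O(~ping_server).
The contrapositive of premise 10 (O(~validate_affidavit ⊃ ping_server)) is O(~ping_server ⊃ validate_affidavit), and O(~ping_server) is already established, so O(validate_affidavit).
So O(validate_affidavit) holds — validate_affidavit is obligatory. None of the other listed options is made obligatory by any chain of premises.

validate_affidavit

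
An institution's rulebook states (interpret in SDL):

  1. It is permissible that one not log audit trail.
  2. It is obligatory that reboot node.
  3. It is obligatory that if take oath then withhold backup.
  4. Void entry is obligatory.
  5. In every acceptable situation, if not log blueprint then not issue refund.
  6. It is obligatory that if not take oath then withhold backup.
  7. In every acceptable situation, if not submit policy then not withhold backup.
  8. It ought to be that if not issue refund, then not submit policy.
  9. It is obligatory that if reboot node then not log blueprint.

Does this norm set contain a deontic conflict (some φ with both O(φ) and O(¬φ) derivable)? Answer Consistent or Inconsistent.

By case analysis on ¬take_oath: premise 6 gives O(¬take_oath → withhold_backup) and premise 3 gives O(take_oath → withhold_backup), so O(withhold_backup) either way.
The contrapositive of premise 7 (O(¬submit_policy → ¬withhold_backup)) is O(withhold_backup → submit_policy), and O(withhold_backup) is already established, so O(submit_policy).
The contrapositive of premise 8 (O(¬issue_refund → ¬submit_policy)) is O(submit_policy → issue_refund), and O(submit_policy) is already established, so O(issue_refund).
Premise 5, O(¬log_blueprint → ¬issue_refund), contraposes to O(issue_refund → log_blueprint); with O(issue_refund) we get O(log_blueprint).
Premise 9, O(reboot_node → ¬log_blueprint), contraposes to O(log_blueprint → ¬reboot_node); with O(log_blueprint) we get O(¬reboot_node).
Yet premise 2 states O(reboot_node).
We now have both O(¬reboot_node) and O(reboot_node) — reboot_node is simultaneously obligatory and forbidden, violating the D-axiom.

Inconsistent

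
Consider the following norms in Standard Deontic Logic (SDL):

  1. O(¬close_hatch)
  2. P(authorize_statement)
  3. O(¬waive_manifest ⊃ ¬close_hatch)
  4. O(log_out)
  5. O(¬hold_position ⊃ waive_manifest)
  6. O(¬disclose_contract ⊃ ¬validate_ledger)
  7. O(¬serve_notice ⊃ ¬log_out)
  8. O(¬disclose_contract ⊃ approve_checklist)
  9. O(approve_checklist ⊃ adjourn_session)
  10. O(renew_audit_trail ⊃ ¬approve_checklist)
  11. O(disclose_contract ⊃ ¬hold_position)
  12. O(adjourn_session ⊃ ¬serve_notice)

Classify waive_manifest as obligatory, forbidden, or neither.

Premise 4 gives O(log_out).
The contrapositive of premise 7 (O(¬serve_notice ⊃ ¬log_out)) is O(log_out ⊃ serve_notice), and O(log_out) is already established, so O(serve_notice).
The contrapositive of premise 12 (O(adjourn_session ⊃ ¬serve_notice)) is O(serve_notice ⊃ ¬adjourn_session), and O(serve_notice) is already established, so O(¬adjourn_session).
The contrapositive of premise 9 (O(approve_checklist ⊃ adjourn_session)) is O(¬adjourn_session ⊃ ¬approve_checklist), and O(¬adjourn_session) is already established, so O(¬approve_checklist).
Premise 8 is O(¬disclose_contract ⊃ approve_checklist); contrapositively O(¬approve_checklist ⊃ disclose_contract). Since O(¬approve_checklist) holds, K gives O(disclose_contract).
With premise 11, O(disclose_contract ⊃ ¬hold_position), the K-axiom yields O(¬hold_position).
Applying K to premise 5 (O(¬hold_position ⊃ waive_manifest)) and O(¬hold_position) yields O(waive_manifest).
Premises 1, 2, 3, 6, 10 do not contribute to this derivation.
Hence waive_manifest is obligatory.

Obligatory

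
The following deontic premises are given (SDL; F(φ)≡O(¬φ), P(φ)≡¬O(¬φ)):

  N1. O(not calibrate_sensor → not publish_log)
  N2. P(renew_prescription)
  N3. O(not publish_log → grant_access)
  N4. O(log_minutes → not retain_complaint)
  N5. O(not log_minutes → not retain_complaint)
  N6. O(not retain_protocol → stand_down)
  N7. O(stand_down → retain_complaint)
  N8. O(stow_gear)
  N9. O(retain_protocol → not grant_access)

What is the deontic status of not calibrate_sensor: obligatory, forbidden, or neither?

Forbidden

Premises 4 and 5 are O(log_minutes → not retain_complaint) and O(not log_minutes → not retain_complaint); every ideal world satisfies log_minutes or not log_minutes, so in either case not retain_complaint holds — hence O(not retain_complaint).
Premise 7 is O(stand_down → retain_complaint); contrapositively O(not retain_complaint → not stand_down). Since O(not retain_complaint) holds, K gives O(not stand_down).
The contrapositive of premise 6 (O(not retain_protocol → stand_down)) is O(not stand_down → retain_protocol), and O(not stand_down) is already established, so O(retain_protocol).
Applying K to premise 9 (O(retain_protocol → not grant_access)) and O(retain_protocol) yields O(not grant_access).
Premise 3, O(not publish_log → grant_access), contraposes to O(not grant_access → publish_log); with O(not grant_access) we get O(publish_log).
Premise 1 is O(not calibrate_sensor → not publish_log); contrapositively O(publish_log → calibrate_sensor). Since O(publish_log) holds, K gives O(calibrate_sensor).
Premises 2, 8 do not contribute to this derivation.
Thus O(calibrate_sensor), which is F(not calibrate_sensor): not calibrate_sensor is forbidden.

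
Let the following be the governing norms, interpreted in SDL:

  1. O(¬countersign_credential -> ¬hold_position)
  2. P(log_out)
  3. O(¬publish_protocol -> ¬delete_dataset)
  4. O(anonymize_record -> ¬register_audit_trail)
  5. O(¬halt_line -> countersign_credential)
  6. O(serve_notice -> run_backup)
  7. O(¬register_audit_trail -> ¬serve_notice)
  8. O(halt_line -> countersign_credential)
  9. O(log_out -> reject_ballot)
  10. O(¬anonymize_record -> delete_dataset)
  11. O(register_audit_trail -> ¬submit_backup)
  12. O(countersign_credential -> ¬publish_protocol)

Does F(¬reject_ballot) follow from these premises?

No

Premise 9 is O(log_out -> reject_ballot), but O(log_out) is not derivable from the premises (the permission P(log_out) asserts only ¬O(¬log_out), not O(log_out)), so it does not yield O(reject_ballot).
No other premise forces O(reject_ballot). An ideal world satisfying every premise can still have ¬reject_ballot true, so F(¬reject_ballot) is not derivable.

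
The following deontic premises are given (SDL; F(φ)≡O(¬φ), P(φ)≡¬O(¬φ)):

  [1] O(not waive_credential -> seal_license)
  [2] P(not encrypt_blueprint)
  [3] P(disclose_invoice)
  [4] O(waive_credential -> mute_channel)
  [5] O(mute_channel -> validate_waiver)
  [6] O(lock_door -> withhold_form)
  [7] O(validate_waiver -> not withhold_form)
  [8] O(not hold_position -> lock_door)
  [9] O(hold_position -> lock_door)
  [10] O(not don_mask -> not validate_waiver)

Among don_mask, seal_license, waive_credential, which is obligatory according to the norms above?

seal_license

Premises 8 and 9 are O(not hold_position -> lock_door) and O(hold_position -> lock_door); every ideal world satisfies not hold_position or hold_position, so in either case lock_door holds — hence O(lock_door).
With premise 6, O(lock_door -> withhold_form), the K-axiom yields O(withhold_form).
Premise 7, O(validate_waiver -> not withhold_form), contraposes to O(withhold_form -> not validate_waiver); with O(withhold_form) we get O(not validate_waiver).
The contrapositive of premise 5 (O(mute_channel -> validate_waiver)) is O(not validate_waiver -> not mute_channel), and O(not validate_waiver) is already established, so O(not mute_channel).
Premise 4, O(waive_credential -> mute_channel), contraposes to O(not mute_channel -> not waive_credential); with O(not mute_channel) we get O(not waive_credential).
Premise 1 is O(not waive_credential -> seal_license); since O(not waive_credential), deontic closure gives O(seal_license).
So O(seal_license) holds — seal_license is obligatory. None of the other listed options is made obligatory by any chain of premises.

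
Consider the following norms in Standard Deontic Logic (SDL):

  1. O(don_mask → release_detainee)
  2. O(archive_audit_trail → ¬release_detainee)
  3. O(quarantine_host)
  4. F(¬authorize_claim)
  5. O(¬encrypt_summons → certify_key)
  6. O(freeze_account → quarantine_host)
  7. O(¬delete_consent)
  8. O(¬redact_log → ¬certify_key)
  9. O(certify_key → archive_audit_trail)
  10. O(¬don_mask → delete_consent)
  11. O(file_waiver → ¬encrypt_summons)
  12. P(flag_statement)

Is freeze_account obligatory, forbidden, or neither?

Neither

Premise 6 is O(freeze_account → quarantine_host); even if O(quarantine_host) held, inferring O(freeze_account) would be affirming the consequent — invalid.
No premise or chain of K-axiom applications forces O(freeze_account), and none forces O(¬freeze_account). So freeze_account is neither obligatory nor forbidden under these norms.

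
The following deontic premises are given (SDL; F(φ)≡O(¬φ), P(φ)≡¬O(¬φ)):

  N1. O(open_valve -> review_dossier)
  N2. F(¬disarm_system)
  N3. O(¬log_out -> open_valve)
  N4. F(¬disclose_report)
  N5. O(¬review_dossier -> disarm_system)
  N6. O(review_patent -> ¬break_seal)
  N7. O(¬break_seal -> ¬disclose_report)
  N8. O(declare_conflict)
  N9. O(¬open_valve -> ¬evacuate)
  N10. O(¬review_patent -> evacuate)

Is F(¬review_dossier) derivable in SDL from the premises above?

Premise 4 is F(¬disclose_report), i.e. O(disclose_report).
Premise 7 is O(¬break_seal -> ¬disclose_report); contrapositively O(disclose_report -> break_seal). Since O(disclose_report) holds, K gives O(break_seal).
Premise 6 is O(review_patent -> ¬break_seal); contrapositively O(break_seal -> ¬review_patent). Since O(break_seal) holds, K gives O(¬review_patent).
From O(¬review_patent) and premise 10, O(¬review_patent -> evacuate), we obtain O(evacuate).
Premise 9 is O(¬open_valve -> ¬evacuate); contrapositively O(evacuate -> open_valve). Since O(evacuate) holds, K gives O(open_valve).
Premise 1 is O(open_valve -> review_dossier); since O(open_valve), deontic closure gives O(review_dossier).
Premises 2, 3, 5, 8 do not contribute to this derivation.
So O(review_dossier) holds, i.e. F(¬review_dossier). The claim follows.

Yes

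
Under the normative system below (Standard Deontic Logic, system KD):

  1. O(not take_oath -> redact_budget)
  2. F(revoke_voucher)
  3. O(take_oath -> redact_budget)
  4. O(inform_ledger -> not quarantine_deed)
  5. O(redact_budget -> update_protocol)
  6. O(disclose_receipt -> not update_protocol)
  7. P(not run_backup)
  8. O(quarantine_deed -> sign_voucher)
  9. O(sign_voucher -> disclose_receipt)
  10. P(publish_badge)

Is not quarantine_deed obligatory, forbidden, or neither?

Obligatory

By case analysis on take_oath: premise 3 gives O(take_oath -> redact_budget) and premise 1 gives O(not take_oath -> redact_budget), so O(redact_budget) either way.
Applying K to premise 5 (O(redact_budget -> update_protocol)) and O(redact_budget) yields O(update_protocol).
Premise 6, O(disclose_receipt -> not update_protocol), contraposes to O(update_protocol -> not disclose_receipt); with O(update_protocol) we get O(not disclose_receipt).
Premise 9, O(sign_voucher -> disclose_receipt), contraposes to O(not disclose_receipt -> not sign_voucher); with O(not disclose_receipt) we get O(not sign_voucher).
The contrapositive of premise 8 (O(quarantine_deed -> sign_voucher)) is O(not sign_voucher -> not quarantine_deed), and O(not sign_voucher) is already established, so O(not quarantine_deed).
Premises 2, 4, 7, 10 do not contribute to this derivation.
Hence not quarantine_deed is obligatory.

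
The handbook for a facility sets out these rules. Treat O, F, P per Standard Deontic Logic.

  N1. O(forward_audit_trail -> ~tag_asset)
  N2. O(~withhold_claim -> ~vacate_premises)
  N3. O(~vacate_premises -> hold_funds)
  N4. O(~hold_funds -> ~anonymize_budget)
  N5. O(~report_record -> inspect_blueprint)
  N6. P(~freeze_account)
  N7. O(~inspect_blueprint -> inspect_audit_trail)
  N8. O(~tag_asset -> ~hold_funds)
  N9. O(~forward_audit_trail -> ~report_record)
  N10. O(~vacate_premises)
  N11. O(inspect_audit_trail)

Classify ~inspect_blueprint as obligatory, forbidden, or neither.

Forbidden

From premise 10 we have O(~vacate_premises).
From O(~vacate_premises) and premise 3, O(~vacate_premises -> hold_funds), we obtain O(hold_funds).
Premise 8 is O(~tag_asset -> ~hold_funds); contrapositively O(hold_funds -> tag_asset). Since O(hold_funds) holds, K gives O(tag_asset).
Premise 1 is O(forward_audit_trail -> ~tag_asset); contrapositively O(tag_asset -> ~forward_audit_trail). Since O(tag_asset) holds, K gives O(~forward_audit_trail).
With premise 9, O(~forward_audit_trail -> ~report_record), the K-axiom yields O(~report_record).
Premise 5 is O(~report_record -> inspect_blueprint); since O(~report_record), deontic closure gives O(inspect_blueprint).
Premises 2, 4, 6, 7, 11 do not contribute to this derivation.
Thus O(inspect_blueprint), which is F(~inspect_blueprint): ~inspect_blueprint is forbidden.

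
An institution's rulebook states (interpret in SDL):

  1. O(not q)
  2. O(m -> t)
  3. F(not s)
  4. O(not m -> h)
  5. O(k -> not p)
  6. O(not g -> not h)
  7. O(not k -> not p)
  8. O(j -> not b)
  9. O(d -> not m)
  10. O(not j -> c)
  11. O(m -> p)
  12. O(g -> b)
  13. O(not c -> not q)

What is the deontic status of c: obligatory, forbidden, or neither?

Obligatory

Premises 7 and 5 cover both cases: O(not k -> not p) and O(k -> not p). Since not k ∨ k is a tautology, O(not p) follows.
Premise 11, O(m -> p), contraposes to O(not p -> not m); with O(not p) we get O(not m).
Premise 4 is O(not m -> h); since O(not m), deontic closure gives O(h).
Premise 6 is O(not g -> not h); contrapositively O(h -> g). Since O(h) holds, K gives O(g).
From O(g) and premise 12, O(g -> b), we obtain O(b).
The contrapositive of premise 8 (O(j -> not b)) is O(b -> not j), and O(b) is already established, so O(not j).
Applying K to premise 10 (O(not j -> c)) and O(not j) yields O(c).
Premises 1, 2, 3, 9, 13 do not contribute to this derivation.
Hence c is obligatory.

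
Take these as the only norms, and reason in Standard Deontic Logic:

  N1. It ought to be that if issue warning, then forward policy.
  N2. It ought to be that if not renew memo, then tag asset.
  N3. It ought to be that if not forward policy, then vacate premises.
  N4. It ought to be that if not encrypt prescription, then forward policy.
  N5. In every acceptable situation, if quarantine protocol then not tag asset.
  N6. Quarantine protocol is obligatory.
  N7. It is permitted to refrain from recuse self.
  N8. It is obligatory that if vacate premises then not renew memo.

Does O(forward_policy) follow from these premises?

Yes

From premise 6 we have O(quarantine_protocol).
From O(quarantine_protocol) and premise 5, O(quarantine_protocol → ¬tag_asset), we obtain O(¬tag_asset).
The contrapositive of premise 2 (O(¬renew_memo → tag_asset)) is O(¬tag_asset → renew_memo), and O(¬tag_asset) is already established, so O(renew_memo).
Premise 8, O(vacate_premises → ¬renew_memo), contraposes to O(renew_memo → ¬vacate_premises); with O(renew_memo) we get O(¬vacate_premises).
Premise 3, O(¬forward_policy → vacate_premises), contraposes to O(¬vacate_premises → forward_policy); with O(¬vacate_premises) we get O(forward_policy).
Premises 1, 4, 7 do not contribute to this derivation.
So O(forward_policy) follows.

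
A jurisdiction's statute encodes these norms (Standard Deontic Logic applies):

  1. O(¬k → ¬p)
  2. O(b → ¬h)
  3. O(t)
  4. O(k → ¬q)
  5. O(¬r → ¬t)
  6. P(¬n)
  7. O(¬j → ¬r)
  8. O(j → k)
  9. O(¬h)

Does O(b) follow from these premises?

No

Premise 2 is O(b → ¬h); even if O(¬h) held, inferring O(b) would be affirming the consequent — invalid.
No other premise forces O(b). An ideal world satisfying every premise can still have b false, so O(b) is not derivable.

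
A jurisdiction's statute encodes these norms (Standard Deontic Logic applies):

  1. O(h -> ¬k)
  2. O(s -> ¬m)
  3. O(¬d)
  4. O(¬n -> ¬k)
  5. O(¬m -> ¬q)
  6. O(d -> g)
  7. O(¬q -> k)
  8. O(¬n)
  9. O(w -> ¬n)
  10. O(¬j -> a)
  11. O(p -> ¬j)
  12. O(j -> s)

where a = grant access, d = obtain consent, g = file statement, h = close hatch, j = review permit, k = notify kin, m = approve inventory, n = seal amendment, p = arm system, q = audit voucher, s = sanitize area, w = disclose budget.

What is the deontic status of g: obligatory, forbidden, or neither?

Neither

Premise 6 is O(d -> g), but O(d) is not derivable from the premises, so it does not yield O(g).
No premise or chain of K-axiom applications forces O(g), and none forces O(¬g). So g is neither obligatory nor forbidden under these norms.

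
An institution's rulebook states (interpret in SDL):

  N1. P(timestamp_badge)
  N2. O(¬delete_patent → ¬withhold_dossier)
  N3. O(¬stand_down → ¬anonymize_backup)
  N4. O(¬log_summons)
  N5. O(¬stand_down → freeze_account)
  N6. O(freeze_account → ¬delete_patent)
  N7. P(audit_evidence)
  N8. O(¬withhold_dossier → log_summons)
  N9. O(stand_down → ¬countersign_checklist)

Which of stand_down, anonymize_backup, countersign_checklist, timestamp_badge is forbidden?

Premise 4 states O(¬log_summons) outright.
Premise 8 is O(¬withhold_dossier → log_summons); contrapositively O(¬log_summons → withhold_dossier). Since O(¬log_summons) holds, K gives O(withhold_dossier).
Premise 2 is O(¬delete_patent → ¬withhold_dossier); contrapositively O(withhold_dossier → delete_patent). Since O(withhold_dossier) holds, K gives O(delete_patent).
Premise 6, O(freeze_account → ¬delete_patent), contraposes to O(delete_patent → ¬freeze_account); with O(delete_patent) we get O(¬freeze_account).
Premise 5 is O(¬stand_down → freeze_account); contrapositively O(¬freeze_account → stand_down). Since O(¬freeze_account) holds, K gives O(stand_down).
With premise 9, O(stand_down → ¬countersign_checklist), the K-axiom yields O(¬countersign_checklist).
So O(¬countersign_checklist) holds, i.e. countersign_checklist is forbidden. None of the other listed options is forbidden under the premises.

countersign_checklist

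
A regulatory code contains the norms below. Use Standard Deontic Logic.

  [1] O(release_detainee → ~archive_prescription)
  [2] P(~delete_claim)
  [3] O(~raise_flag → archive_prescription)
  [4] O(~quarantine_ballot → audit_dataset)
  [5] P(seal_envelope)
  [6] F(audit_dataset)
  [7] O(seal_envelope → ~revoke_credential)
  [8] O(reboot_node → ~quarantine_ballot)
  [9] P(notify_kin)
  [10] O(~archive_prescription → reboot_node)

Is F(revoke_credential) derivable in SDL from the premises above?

Premise 7 is O(seal_envelope → ~revoke_credential), but O(seal_envelope) is not derivable from the premises (the permission P(seal_envelope) asserts only ~O(~seal_envelope), not O(seal_envelope)), so it does not yield O(~revoke_credential).
No other premise forces O(~revoke_credential). An ideal world satisfying every premise can still have revoke_credential true, so F(revoke_credential) is not derivable.

No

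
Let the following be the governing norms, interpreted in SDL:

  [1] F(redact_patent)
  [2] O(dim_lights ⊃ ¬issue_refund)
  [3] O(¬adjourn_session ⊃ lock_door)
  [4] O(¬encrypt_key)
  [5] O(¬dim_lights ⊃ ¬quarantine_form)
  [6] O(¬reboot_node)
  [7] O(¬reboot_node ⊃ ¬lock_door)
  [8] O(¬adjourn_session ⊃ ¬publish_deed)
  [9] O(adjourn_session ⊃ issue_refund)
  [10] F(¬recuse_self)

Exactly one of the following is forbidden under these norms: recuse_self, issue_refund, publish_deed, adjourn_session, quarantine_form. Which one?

From premise 6 we have O(¬reboot_node).
From O(¬reboot_node) and premise 7, O(¬reboot_node ⊃ ¬lock_door), we obtain O(¬lock_door).
Premise 3 is O(¬adjourn_session ⊃ lock_door); contrapositively O(¬lock_door ⊃ adjourn_session). Since O(¬lock_door) holds, K gives O(adjourn_session).
Premise 9 is O(adjourn_session ⊃ issue_refund); since O(adjourn_session), deontic closure gives O(issue_refund).
Premise 2 is O(dim_lights ⊃ ¬issue_refund); contrapositively O(issue_refund ⊃ ¬dim_lights). Since O(issue_refund) holds, K gives O(¬dim_lights).
With premise 5, O(¬dim_lights ⊃ ¬quarantine_form), the K-axiom yields O(¬quarantine_form).
So O(¬quarantine_form) holds, i.e. quarantine_form is forbidden. None of the other listed options is forbidden under the premises.

quarantine_form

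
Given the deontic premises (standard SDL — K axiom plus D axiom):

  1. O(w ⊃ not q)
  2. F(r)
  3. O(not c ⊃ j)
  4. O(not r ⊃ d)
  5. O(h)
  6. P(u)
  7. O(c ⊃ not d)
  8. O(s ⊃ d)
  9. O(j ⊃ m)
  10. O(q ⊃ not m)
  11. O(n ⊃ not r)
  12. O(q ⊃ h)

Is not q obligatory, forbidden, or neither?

F(r) at premise 2 means O(not r).
With premise 4, O(not r ⊃ d), the K-axiom yields O(d).
Premise 7, O(c ⊃ not d), contraposes to O(d ⊃ not c); with O(d) we get O(not c).
With premise 3, O(not c ⊃ j), the K-axiom yields O(j).
With premise 9, O(j ⊃ m), the K-axiom yields O(m).
The contrapositive of premise 10 (O(q ⊃ not m)) is O(m ⊃ not q), and O(m) is already established, so O(not q).
Premises 1, 5, 6, 8, 11, 12 do not contribute to this derivation.
Hence not q is obligatory.

Obligatory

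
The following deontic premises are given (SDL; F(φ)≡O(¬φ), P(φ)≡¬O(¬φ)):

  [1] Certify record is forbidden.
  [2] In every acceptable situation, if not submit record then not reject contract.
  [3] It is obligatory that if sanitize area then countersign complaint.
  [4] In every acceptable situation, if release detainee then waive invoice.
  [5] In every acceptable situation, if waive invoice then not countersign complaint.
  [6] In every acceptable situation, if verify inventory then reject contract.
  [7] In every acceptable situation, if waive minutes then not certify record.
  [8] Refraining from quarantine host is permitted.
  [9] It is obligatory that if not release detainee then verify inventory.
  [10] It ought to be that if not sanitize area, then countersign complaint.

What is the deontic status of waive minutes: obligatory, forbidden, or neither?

Neither

Premise 7 is O(waive_minutes → ¬certify_record); even if O(¬certify_record) held, inferring O(waive_minutes) would be affirming the consequent — invalid.
No premise or chain of K-axiom applications forces O(waive_minutes), and none forces O(¬waive_minutes). So waive_minutes is neither obligatory nor forbidden under these norms.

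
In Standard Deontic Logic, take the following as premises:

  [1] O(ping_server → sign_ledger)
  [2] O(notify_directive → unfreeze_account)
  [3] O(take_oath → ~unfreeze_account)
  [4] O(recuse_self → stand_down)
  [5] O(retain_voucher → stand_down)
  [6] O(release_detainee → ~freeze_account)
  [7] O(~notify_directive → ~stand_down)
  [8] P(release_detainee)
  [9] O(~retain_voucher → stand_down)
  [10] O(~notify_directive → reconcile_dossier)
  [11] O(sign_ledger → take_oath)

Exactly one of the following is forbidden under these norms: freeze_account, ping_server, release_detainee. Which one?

By case analysis on retain_voucher: premise 5 gives O(retain_voucher → stand_down) and premise 9 gives O(~retain_voucher → stand_down), so O(stand_down) either way.
Premise 7 is O(~notify_directive → ~stand_down); contrapositively O(stand_down → notify_directive). Since O(stand_down) holds, K gives O(notify_directive).
Applying K to premise 2 (O(notify_directive → unfreeze_account)) and O(notify_directive) yields O(unfreeze_account).
The contrapositive of premise 3 (O(take_oath → ~unfreeze_account)) is O(unfreeze_account → ~take_oath), and O(unfreeze_account) is already established, so O(~take_oath).
The contrapositive of premise 11 (O(sign_ledger → take_oath)) is O(~take_oath → ~sign_ledger), and O(~take_oath) is already established, so O(~sign_ledger).
The contrapositive of premise 1 (O(ping_server → sign_ledger)) is O(~sign_ledger → ~ping_server), and O(~sign_ledger) is already established, so O(~ping_server).
So O(~ping_server) holds, i.e. ping_server is forbidden. None of the other listed options is forbidden under the premises.

ping_server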